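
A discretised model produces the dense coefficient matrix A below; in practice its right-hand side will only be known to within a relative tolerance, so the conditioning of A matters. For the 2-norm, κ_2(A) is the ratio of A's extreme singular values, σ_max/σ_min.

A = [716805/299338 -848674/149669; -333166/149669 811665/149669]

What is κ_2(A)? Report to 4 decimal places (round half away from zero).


M = AᵀA = [1138891489/106543684 -683217675/26635921; -683217675/26635921 1639771261/26635921]. tr(M)=45550157/630436, det(M)=83521/630436
char-poly roots: 289/4 and 289/157609
so κ_2 = √((289/4) / (289/157609)) = 198.5000

198.5000


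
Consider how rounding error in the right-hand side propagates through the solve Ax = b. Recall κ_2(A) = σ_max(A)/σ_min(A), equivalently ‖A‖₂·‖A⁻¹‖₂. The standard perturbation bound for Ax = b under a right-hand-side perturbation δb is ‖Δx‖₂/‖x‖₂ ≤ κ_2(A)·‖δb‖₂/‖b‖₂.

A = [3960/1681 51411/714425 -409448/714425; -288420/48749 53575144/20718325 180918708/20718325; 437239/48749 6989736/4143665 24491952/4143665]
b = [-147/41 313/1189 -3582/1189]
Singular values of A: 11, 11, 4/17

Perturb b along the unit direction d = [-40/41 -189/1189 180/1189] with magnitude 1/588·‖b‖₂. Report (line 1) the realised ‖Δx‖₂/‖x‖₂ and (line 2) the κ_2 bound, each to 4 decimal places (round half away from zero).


0.0027
0.0795

from the listed singular values, σ₁ = 11, σ_n = 4/17
κ_2(A) = 11 / (4/17) = 46.7500
bound on ‖Δx‖/‖x‖: κ·ε = 46.7500·1/588 = 0.0795
solve Ax = b  →  x = [-0.3060 -12.2729 3.4572]
‖b‖₂ = 4.6904 and ‖x‖₂ = 12.7542
re-solving with b+δb shifts x by Δx of norm 0.0339
realised ‖Δx‖/‖x‖ = 0.0027
so the bound overstates the realised error by a factor of ≈ 29.9113 (computed from the unrounded values)


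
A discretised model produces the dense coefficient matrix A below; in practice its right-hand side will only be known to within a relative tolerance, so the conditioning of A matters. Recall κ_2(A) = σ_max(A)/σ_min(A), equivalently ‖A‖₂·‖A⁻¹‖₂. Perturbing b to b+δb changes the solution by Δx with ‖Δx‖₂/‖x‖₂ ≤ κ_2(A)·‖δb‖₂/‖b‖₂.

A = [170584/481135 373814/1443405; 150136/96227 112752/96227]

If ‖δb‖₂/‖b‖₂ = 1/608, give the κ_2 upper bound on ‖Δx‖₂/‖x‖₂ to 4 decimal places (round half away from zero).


AᵀA = [352539776/137710225 793204496/413130675; 793204496/413130675 1784750116/1239392025]; tr = 198304324/49575681, det = 6400/49575681
eigenvalues of AᵀA: λ = (tr ± √(tr²−4·det))/2 = 4, 1600/49575681
κ_2(A) = √(λ_max/λ_min) = √(4 / (1600/49575681)) = 352.0500
bound on ‖Δx‖/‖x‖: κ·ε = 352.0500·1/608 = 0.5790

0.5790


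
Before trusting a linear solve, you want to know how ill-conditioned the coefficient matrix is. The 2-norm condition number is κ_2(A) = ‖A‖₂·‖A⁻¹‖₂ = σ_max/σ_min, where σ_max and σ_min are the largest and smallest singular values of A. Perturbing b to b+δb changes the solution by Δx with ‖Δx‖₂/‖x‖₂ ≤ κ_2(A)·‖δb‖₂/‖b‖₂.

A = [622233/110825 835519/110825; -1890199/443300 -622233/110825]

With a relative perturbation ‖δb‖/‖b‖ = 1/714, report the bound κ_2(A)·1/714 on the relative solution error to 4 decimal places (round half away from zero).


form AᵀA = [390705390409/7860595600 130227766803/1965148900; 130227766803/1965148900 43410636226/491287225] with trace 43411022801/314423824 and determinant 121992025/314423824
solving λ² − 43411022801/314423824·λ + 121992025/314423824 = 0 gives λ = 2209/16, 55225/19651489
κ_2(A) = √(λ_max/λ_min) = √((2209/16) / (55225/19651489)) = 221.6500
worst-case relative error ≤ 221.6500 × 1/714 = 0.3104

0.3104


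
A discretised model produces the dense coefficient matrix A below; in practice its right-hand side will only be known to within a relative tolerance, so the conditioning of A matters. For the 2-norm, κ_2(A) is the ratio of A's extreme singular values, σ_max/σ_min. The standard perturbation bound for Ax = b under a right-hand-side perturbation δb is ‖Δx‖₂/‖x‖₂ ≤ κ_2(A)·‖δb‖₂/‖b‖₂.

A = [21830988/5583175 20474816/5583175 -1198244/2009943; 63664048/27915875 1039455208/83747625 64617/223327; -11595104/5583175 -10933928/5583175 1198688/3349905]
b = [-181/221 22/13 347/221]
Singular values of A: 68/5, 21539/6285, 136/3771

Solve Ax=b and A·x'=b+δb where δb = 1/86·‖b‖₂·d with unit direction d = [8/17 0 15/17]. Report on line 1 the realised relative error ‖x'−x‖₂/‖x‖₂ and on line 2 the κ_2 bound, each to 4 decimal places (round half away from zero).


σ_max = 68/5, σ_min = 136/3771
κ = σ_max/σ_min = (68/5)/(136/3771) = 377.1000
κ_2(A)·‖δb‖/‖b‖ = 4.3849
solve Ax = b  →  x = [5.3172 -1.4742 27.1798]
‖b‖ = 2.4495, ‖x‖ = 27.7342
with δb = [0.0134 0.0000 0.0251], A·Δx = δb → ‖Δx‖ = 0.7898
realised ‖Δx‖/‖x‖ = 0.0285
realised/bound (from unrounded values) ≈ 0.0065

0.0285
4.3849


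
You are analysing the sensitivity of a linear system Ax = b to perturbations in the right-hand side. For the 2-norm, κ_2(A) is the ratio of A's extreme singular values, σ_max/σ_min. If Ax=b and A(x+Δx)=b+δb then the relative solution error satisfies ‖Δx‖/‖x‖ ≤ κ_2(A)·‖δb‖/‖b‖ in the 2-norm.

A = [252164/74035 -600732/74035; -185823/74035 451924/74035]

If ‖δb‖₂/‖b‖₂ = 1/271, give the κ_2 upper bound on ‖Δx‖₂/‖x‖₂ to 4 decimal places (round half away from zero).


1.0507

M = AᵀA = [3924674809/219247249 -9418434300/219247249; -9418434300/219247249 22604569504/219247249]. tr(M)=156977777/1297321, det(M)=234256/1297321
char-poly roots: 121 and 1936/1297321
so κ_2 = √(121 / (1936/1297321)) = 284.7500
κ_2(A)·‖δb‖/‖b‖ = 1.0507


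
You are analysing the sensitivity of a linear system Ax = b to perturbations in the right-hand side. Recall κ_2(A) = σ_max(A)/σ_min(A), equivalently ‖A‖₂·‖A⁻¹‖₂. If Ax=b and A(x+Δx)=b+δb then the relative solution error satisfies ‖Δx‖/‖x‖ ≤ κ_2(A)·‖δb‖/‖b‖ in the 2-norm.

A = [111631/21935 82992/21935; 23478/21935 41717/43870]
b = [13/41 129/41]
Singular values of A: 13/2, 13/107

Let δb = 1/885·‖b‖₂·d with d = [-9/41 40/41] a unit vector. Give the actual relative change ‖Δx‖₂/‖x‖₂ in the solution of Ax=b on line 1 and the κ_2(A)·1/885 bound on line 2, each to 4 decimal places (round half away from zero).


0.0012
0.0605

from the listed singular values, σ₁ = 13/2, σ_n = 13/107
condition number: (13/2) ÷ (13/107) = 53.5000
worst-case relative error ≤ 53.5000 × 1/885 = 0.0605
solve Ax = b  →  x = [-14.6923 19.8462]
‖b‖ = 3.1623, ‖x‖ = 24.6928
Δx = A⁻¹·δb where δb = 1/885·3.1623·d; ‖Δx‖ = 0.0294
realised ‖Δx‖/‖x‖ = 0.0012
realised/bound (from unrounded values) ≈ 0.0197


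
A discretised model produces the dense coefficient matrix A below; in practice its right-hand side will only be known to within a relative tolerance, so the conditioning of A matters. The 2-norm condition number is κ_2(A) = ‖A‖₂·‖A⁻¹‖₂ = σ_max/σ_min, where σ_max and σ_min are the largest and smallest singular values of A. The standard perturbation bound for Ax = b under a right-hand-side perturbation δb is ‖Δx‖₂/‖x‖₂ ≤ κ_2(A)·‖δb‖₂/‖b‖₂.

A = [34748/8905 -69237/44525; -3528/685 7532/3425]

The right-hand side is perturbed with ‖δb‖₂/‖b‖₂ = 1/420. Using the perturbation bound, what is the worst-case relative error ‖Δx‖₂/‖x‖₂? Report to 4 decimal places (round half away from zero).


0.2039

AᵀA = [132437200/3171961 -275866668/15859805; -275866668/15859805 575252209/79299025]; tr = 22995161/469225, det = 153664/469225
char-poly roots: 49 and 3136/469225
σ_max=√49=7, σ_min=√(3136/469225)=(56/685) → κ = 85.6250
bound on ‖Δx‖/‖x‖: κ·ε = 85.6250·1/420 = 0.2039


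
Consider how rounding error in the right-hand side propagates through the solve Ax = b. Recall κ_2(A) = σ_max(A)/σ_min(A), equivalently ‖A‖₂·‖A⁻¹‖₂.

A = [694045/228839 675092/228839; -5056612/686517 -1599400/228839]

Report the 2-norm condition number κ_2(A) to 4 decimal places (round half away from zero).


227.6250

M = AᵀA = [176950361401/2788790481 56172650380/929596827; 56172650380/929596827 17833311056/309865609]. tr(M)=401248705/3316041, det(M)=937024/3316041
char-poly roots: 121 and 7744/3316041
σ_max=√121=11, σ_min=√(7744/3316041)=(88/1821) → κ = 227.6250


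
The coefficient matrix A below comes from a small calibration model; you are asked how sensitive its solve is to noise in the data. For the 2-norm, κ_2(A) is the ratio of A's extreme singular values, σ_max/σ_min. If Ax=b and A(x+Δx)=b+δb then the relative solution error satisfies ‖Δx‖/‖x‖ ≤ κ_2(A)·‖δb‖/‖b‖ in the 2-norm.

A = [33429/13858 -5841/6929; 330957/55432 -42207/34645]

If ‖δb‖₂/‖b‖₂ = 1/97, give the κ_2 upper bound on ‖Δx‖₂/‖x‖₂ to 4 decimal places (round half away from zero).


0.2144

M = AᵀA = [753920145/18181696 -105762591/11363560; -105762591/11363560 15587946/7102225]. tr(M)=11805849/270400, det(M)=1185921/270400
λ_max, λ_min = (11805849/270400 ± √138095378457201/73116160000)/2 = 1089/25, 1089/10816
so κ_2 = √((1089/25) / (1089/10816)) = 20.8000
bound on ‖Δx‖/‖x‖: κ·ε = 20.8000·1/97 = 0.2144


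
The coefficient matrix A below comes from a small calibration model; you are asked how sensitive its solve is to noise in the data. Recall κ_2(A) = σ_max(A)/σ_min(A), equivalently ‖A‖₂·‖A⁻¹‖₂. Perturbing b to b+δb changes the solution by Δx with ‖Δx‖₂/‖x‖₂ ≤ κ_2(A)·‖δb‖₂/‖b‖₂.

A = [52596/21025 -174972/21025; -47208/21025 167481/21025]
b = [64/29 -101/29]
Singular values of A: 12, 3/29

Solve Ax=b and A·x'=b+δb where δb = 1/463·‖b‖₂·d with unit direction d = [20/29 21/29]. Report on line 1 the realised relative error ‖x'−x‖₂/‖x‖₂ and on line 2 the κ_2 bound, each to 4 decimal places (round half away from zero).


0.0089
0.2505

largest singular value 12, smallest 3/29
κ = σ_max/σ_min = 12/(3/29) = 116.0000
κ_2(A)·‖δb‖/‖b‖ = 0.2505
solve Ax = b  →  x = [-9.1867 -3.0267]
‖b‖ = 4.1231, ‖x‖ = 9.6724
with δb = [0.0061 0.0064], A·Δx = δb → ‖Δx‖ = 0.0861
relative error = 0.0089
tightness: 0.0089 against a bound of 0.2505 (unrounded ratio ≈ 0.0355)


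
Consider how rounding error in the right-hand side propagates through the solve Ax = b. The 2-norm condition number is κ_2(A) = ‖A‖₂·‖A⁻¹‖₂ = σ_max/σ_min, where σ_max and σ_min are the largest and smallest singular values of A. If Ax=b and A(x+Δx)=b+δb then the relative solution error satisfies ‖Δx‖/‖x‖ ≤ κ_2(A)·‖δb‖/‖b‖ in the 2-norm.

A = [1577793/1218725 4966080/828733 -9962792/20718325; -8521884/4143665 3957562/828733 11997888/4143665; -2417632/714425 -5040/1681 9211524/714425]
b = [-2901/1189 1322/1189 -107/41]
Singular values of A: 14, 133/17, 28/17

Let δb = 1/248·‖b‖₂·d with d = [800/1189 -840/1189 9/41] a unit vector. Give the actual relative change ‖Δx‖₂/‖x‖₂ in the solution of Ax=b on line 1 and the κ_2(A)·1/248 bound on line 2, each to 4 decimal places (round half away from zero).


0.0050
0.0343

largest singular value 14, smallest 28/17
κ_2(A) = 14 / (28/17) = 8.5000
κ_2(A)·‖δb‖/‖b‖ = 0.0343
solve Ax = b  →  x = [-1.7017 -0.0933 -0.6707]
2-norm of b is 3.7417; of x, 1.8315
δb = ε·‖b‖·d = [0.0102 -0.0107 0.0033]; solving A·Δx = δb gives ‖Δx‖ = 0.0092
dividing the unrounded norms, ‖Δx‖/‖x‖ = 0.0050
realised/bound (from unrounded values) ≈ 0.1459


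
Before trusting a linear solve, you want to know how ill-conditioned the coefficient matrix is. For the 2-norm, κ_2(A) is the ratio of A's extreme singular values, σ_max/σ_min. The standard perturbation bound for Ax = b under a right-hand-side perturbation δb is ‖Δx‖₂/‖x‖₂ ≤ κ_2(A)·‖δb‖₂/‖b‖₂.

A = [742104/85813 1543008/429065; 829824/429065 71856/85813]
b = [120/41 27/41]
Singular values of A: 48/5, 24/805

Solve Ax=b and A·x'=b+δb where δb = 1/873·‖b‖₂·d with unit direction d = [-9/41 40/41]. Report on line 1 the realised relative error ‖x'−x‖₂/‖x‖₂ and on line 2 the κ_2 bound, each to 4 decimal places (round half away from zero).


0.3688
0.3688

σ_max = 48/5, σ_min = 24/805
κ_2(A) = (48/5) / (24/805) = 322.0000
κ_2(A)·‖δb‖/‖b‖ = 0.3688
solve Ax = b  →  x = [0.2885 0.1202]
2-norm of b is 3.0000; of x, 0.3125
Δx = A⁻¹·δb where δb = 1/873·3.0000·d; ‖Δx‖ = 0.1153
dividing the unrounded norms, ‖Δx‖/‖x‖ = 0.3688
realised/bound = 1 exactly: the bound is attained for this b and d


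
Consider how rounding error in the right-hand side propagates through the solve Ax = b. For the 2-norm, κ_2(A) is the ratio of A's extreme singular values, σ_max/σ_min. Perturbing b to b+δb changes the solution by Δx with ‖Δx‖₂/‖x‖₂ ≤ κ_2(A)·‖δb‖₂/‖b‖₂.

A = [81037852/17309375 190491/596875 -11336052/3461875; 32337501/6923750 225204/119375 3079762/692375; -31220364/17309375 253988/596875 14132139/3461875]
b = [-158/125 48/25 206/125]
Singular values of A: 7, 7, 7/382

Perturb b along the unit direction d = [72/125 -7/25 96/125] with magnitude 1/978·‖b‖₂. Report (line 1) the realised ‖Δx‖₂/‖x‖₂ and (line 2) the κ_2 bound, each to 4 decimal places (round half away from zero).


from the listed singular values, σ₁ = 7, σ_n = 7/382
κ = σ_max/σ_min = 7/(7/382) = 382.0000
worst-case relative error ≤ 382.0000 × 1/978 = 0.3906
solve Ax = b  →  x = [0.0016 0.0800 0.3961]
‖b‖₂ = 2.8284 and ‖x‖₂ = 0.4041
with δb = [0.0017 -0.0008 0.0022], A·Δx = δb → ‖Δx‖ = 0.1578
dividing the unrounded norms, ‖Δx‖/‖x‖ = 0.3906
tightness: 0.3906 against a bound of 0.3906; the bound is attained (ratio 1)

0.3906
0.3906


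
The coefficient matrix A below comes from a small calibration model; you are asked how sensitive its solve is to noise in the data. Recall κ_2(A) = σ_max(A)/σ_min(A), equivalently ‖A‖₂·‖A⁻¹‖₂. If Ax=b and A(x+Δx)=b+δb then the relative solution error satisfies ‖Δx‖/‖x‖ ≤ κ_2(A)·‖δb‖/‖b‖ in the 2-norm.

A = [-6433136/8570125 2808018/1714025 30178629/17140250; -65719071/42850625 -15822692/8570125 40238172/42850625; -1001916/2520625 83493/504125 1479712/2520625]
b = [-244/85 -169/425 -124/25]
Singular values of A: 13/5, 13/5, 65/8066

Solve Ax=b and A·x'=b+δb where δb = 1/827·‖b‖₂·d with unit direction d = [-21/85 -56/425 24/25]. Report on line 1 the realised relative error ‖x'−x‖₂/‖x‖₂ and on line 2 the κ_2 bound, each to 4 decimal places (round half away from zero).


from the listed singular values, σ₁ = 13/5, σ_n = 65/8066
κ_2(A) = (13/5) / (65/8066) = 322.6400
worst-case relative error ≤ 322.6400 × 1/827 = 0.3901
solve Ax = b  →  x = [-365.8454 152.0189 -299.0523]
‖b‖ = 5.7446, ‖x‖ = 496.3718
with δb = [-0.0017 -0.0009 0.0067], A·Δx = δb → ‖Δx‖ = 0.8620
realised ‖Δx‖/‖x‖ = 0.0017
tightness: 0.0017 against a bound of 0.3901 (unrounded ratio ≈ 0.0045)

0.0017
0.3901


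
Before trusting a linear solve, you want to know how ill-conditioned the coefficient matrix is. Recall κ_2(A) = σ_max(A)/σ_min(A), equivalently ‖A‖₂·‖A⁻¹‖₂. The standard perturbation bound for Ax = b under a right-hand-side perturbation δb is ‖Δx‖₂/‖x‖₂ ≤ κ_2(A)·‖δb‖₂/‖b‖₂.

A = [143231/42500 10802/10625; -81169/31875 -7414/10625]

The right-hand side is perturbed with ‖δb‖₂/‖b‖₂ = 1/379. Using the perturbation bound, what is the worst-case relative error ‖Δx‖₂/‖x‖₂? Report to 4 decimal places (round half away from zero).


0.2153

form AᵀA = [11602023169/650250000 140973833/27093750; 140973833/27093750 6866024/4515625] with trace 20145169/1040400 and determinant 14641/260100
solving λ² − 20145169/1040400·λ + 14641/260100 = 0 gives λ = 484/25, 121/41616
so κ_2 = √((484/25) / (121/41616)) = 81.6000
bound on ‖Δx‖/‖x‖: κ·ε = 81.6000·1/379 = 0.2153


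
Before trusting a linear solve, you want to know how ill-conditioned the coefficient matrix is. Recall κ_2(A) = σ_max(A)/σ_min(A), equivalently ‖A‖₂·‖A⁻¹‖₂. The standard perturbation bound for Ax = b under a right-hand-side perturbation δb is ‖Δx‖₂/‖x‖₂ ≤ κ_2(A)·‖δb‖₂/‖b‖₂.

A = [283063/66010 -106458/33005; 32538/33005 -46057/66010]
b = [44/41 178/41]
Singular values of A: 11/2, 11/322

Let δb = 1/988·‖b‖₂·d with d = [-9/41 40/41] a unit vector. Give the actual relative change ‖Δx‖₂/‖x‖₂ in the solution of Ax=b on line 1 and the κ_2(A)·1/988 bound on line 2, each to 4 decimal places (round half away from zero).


0.0011
0.1630

σ_max = 11/2, σ_min = 11/322
condition number: (11/2) ÷ (11/322) = 161.0000
κ_2(A)·‖δb‖/‖b‖ = 0.1630
solve Ax = b  →  x = [70.5455 93.4545]
‖b‖₂ = 4.4721 and ‖x‖₂ = 117.0915
δb = ε·‖b‖·d = [-0.0010 0.0044]; solving A·Δx = δb gives ‖Δx‖ = 0.1325
dividing the unrounded norms, ‖Δx‖/‖x‖ = 0.0011
so the bound overstates the realised error by a factor of ≈ 144.0035 (computed from the unrounded values)


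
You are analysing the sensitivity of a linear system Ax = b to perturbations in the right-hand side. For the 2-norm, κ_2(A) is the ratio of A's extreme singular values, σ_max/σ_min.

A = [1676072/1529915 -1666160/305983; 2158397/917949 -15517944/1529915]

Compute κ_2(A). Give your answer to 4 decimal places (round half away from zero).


AᵀA = [490484070529/72891900225 -48294920584/1619820005; -48294920584/1619820005 1073386901824/8099100025]; tr = 1207729469/8672445, det = 3102044416/1084055625
λ_max, λ_min = (1207729469/8672445 ± √36443739909607295329/1880282556950625)/2 = 3481/25, 891136/43362225
σ_max=√(3481/25)=(59/5), σ_min=√(891136/43362225)=(944/6585) → κ = 82.3125

82.3125


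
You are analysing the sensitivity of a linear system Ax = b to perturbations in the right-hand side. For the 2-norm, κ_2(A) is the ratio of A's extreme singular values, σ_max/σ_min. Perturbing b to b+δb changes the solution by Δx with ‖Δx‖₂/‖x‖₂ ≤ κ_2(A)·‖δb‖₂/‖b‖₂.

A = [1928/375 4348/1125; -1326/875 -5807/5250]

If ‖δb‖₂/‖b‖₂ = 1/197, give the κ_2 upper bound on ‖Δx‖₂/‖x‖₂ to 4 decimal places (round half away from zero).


M = AᵀA = [1583732/55125 3563317/165375; 3563317/165375 32071133/1984500]. tr(M)=17817097/396900, det(M)=71824/2480625
λ_max, λ_min = (17817097/396900 ± √12697228042489/6301184400)/2 = 4489/100, 64/99225
σ_max=√(4489/100)=(67/10), σ_min=√(64/99225)=(8/315) → κ = 263.8125
perturbation bound = 263.8125·1/197 = 1.3391

1.3391


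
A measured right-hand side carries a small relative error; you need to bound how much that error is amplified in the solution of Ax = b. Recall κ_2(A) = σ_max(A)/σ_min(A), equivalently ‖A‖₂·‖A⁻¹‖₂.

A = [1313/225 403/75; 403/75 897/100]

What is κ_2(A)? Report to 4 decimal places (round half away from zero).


7.2000

AᵀA = [127426/2025 214799/2700; 214799/2700 393601/3600]; tr = 223249/1296, det = 714025/1296
char-poly roots: 169 and 4225/1296
σ_max=√169=13, σ_min=√(4225/1296)=(65/36) → κ = 7.2000


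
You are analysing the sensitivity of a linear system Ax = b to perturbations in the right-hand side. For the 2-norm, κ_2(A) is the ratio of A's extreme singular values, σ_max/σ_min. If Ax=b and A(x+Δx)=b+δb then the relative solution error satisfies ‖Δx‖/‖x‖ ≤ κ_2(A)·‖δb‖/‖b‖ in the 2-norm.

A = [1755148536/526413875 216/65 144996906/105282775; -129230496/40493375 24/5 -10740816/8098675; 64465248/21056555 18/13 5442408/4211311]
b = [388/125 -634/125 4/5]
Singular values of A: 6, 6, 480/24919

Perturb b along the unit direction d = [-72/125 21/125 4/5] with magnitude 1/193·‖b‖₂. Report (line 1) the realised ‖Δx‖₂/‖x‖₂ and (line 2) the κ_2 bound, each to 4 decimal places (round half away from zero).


σ_max = 6, σ_min = 480/24919
condition number: 6 ÷ (480/24919) = 311.4875
perturbation bound = 311.4875·1/193 = 1.6139
solve Ax = b  →  x = [40.7390 -0.3590 -95.5070]
‖b‖ = 6.0000, ‖x‖ = 103.8334
δb = ε·‖b‖·d = [-0.0179 0.0052 0.0249]; solving A·Δx = δb gives ‖Δx‖ = 1.6139
realised ‖Δx‖/‖x‖ = 0.0155
tightness: 0.0155 against a bound of 1.6139 (unrounded ratio ≈ 0.0096)

0.0155
1.6139


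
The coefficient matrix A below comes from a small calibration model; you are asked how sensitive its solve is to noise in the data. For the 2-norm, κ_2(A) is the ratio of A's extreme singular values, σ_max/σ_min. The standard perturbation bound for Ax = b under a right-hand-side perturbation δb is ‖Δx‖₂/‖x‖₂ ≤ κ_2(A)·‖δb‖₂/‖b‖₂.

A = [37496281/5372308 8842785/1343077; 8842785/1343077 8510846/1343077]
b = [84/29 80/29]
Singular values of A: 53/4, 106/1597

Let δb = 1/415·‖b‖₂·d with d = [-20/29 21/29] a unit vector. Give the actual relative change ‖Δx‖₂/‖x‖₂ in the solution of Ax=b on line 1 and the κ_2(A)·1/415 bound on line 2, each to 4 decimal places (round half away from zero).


0.4810
0.4810

largest singular value 53/4, smallest 106/1597
κ = σ_max/σ_min = (53/4)/(106/1597) = 199.6250
worst-case relative error ≤ 199.6250 × 1/415 = 0.4810
solve Ax = b  →  x = [0.2186 0.2082]
‖b‖ = 4.0000, ‖x‖ = 0.3019
re-solving with b+δb shifts x by Δx of norm 0.1452
dividing the unrounded norms, ‖Δx‖/‖x‖ = 0.4810
realised/bound = 1 exactly: the bound is attained for this b and d


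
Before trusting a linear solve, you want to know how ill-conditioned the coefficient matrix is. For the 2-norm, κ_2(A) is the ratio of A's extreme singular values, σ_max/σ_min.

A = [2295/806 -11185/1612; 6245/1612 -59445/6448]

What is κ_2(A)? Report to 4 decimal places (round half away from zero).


248.0000

form AᵀA = [4620625/199888 -44353125/799552; -44353125/799552 425798125/3198208] with trace 38440625/246016 and determinant 390625/984064
eigenvalues of AᵀA: λ = (tr ± √(tr²−4·det))/2 = 625/4, 625/246016
κ = σ_max/σ_min = (25/2)/(25/496) = 248.0000


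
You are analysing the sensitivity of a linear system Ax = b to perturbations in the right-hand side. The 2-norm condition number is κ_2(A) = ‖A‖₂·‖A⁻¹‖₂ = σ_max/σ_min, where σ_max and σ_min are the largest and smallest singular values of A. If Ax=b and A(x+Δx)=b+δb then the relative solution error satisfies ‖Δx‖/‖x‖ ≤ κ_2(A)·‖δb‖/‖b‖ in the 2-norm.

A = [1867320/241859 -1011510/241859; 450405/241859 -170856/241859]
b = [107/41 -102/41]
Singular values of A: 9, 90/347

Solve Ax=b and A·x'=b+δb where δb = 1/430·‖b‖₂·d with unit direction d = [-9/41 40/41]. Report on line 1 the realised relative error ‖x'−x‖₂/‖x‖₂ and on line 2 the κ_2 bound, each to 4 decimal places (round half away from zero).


0.0028
0.0807

from the listed singular values, σ₁ = 9, σ_n = 90/347
κ = σ_max/σ_min = 9/(90/347) = 34.7000
worst-case relative error ≤ 34.7000 × 1/430 = 0.0807
solve Ax = b  →  x = [-5.2471 -10.3105]
‖b‖ = 3.6056, ‖x‖ = 11.5688
with δb = [-0.0018 0.0082], A·Δx = δb → ‖Δx‖ = 0.0323
dividing the unrounded norms, ‖Δx‖/‖x‖ = 0.0028
so the bound overstates the realised error by a factor of ≈ 28.8775 (computed from the unrounded values)


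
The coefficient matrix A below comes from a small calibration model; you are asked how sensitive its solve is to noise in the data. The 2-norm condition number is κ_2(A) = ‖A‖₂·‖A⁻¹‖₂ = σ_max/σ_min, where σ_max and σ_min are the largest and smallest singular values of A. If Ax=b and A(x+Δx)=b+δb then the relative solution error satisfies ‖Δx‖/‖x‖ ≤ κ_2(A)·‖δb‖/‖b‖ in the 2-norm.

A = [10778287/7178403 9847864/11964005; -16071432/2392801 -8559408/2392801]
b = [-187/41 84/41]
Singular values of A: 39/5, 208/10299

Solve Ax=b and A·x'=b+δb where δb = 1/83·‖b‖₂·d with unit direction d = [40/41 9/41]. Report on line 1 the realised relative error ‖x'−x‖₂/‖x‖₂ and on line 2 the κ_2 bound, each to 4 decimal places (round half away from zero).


0.0151
4.6532

largest singular value 39/5, smallest 208/10299
condition number: (39/5) ÷ (208/10299) = 386.2125
bound on ‖Δx‖/‖x‖: κ·ε = 386.2125·1/83 = 4.6532
solve Ax = b  →  x = [92.8643 -174.9378]
‖b‖ = 5.0000, ‖x‖ = 198.0581
re-solving with b+δb shifts x by Δx of norm 2.9828
dividing the unrounded norms, ‖Δx‖/‖x‖ = 0.0151
so the bound overstates the realised error by a factor of ≈ 308.9706 (computed from the unrounded values)


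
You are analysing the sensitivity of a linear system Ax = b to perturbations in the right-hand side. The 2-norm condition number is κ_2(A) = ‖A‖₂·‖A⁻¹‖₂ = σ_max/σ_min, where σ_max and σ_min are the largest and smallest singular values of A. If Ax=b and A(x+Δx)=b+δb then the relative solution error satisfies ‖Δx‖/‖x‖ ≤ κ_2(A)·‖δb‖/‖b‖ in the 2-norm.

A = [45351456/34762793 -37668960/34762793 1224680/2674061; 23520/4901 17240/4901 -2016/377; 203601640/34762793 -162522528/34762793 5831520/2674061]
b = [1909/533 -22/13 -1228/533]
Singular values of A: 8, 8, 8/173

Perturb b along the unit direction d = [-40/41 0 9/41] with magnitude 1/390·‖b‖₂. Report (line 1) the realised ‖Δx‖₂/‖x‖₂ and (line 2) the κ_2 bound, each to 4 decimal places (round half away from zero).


0.0029
0.4436

σ_max = 8, σ_min = 8/173
κ_2(A) = 8 / (8/173) = 173.0000
worst-case relative error ≤ 173.0000 × 1/390 = 0.4436
solve Ax = b  →  x = [-24.3554 -57.8031 -59.5647]
‖b‖₂ = 4.5826 and ‖x‖₂ = 86.5005
re-solving with b+δb shifts x by Δx of norm 0.2541
dividing the unrounded norms, ‖Δx‖/‖x‖ = 0.0029
tightness: 0.0029 against a bound of 0.4436 (unrounded ratio ≈ 0.0066)


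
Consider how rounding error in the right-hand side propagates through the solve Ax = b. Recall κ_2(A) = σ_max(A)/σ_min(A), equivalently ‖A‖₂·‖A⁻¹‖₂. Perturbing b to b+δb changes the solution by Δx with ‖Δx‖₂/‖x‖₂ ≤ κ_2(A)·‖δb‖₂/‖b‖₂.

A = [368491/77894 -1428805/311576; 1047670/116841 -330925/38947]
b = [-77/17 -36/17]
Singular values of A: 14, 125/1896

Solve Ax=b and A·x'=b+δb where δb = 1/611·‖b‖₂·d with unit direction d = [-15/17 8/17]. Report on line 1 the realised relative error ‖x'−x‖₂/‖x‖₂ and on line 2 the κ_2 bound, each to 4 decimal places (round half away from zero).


0.0027
0.3475

σ_max = 14, σ_min = 125/1896
condition number: 14 ÷ (125/1896) = 212.3520
bound on ‖Δx‖/‖x‖: κ·ε = 212.3520·1/611 = 0.3475
solve Ax = b  →  x = [31.1752 33.1482]
‖b‖₂ = 5.0000 and ‖x‖₂ = 45.5049
re-solving with b+δb shifts x by Δx of norm 0.1241
realised ‖Δx‖/‖x‖ = 0.0027
so the bound overstates the realised error by a factor of ≈ 127.4137 (computed from the unrounded values)


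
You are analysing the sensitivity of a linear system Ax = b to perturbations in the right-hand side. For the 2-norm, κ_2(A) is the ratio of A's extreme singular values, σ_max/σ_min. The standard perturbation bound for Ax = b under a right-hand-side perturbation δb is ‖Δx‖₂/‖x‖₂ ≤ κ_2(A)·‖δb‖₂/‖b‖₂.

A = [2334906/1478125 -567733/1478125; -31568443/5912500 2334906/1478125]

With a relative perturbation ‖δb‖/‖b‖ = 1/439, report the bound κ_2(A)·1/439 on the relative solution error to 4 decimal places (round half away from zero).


0.1724

M = AᵀA = [1734072271849/55932250000 -63209407779/6991531250; -63209407779/6991531250 9238570861/3495765625]. tr(M)=3011023049/89491600, det(M)=707281/3579664
solving λ² − 3011023049/89491600·λ + 707281/3579664 = 0 gives λ = 841/25, 21025/3579664
σ_max=√(841/25)=(29/5), σ_min=√(21025/3579664)=(145/1892) → κ = 75.6800
worst-case relative error ≤ 75.6800 × 1/439 = 0.1724


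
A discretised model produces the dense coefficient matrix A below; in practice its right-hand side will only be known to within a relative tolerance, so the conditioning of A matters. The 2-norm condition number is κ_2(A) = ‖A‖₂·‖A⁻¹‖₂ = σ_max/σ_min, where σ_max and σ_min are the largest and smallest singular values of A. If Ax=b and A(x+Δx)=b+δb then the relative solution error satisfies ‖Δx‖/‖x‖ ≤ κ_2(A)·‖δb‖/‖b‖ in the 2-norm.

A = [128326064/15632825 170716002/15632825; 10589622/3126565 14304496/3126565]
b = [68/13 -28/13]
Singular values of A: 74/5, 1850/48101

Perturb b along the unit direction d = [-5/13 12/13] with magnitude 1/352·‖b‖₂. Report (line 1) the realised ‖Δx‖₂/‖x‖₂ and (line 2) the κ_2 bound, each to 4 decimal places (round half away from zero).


from the listed singular values, σ₁ = 74/5, σ_n = 1850/48101
κ = σ_max/σ_min = (74/5)/(1850/48101) = 384.8080
κ_2(A)·‖δb‖/‖b‖ = 1.0932
solve Ax = b  →  x = [83.3639 -62.1851]
‖b‖₂ = 5.6569 and ‖x‖₂ = 104.0025
with δb = [-0.0062 0.0148], A·Δx = δb → ‖Δx‖ = 0.4178
realised ‖Δx‖/‖x‖ = 0.0040
so the bound overstates the realised error by a factor of ≈ 272.1013 (computed from the unrounded values)

0.0040
1.0932


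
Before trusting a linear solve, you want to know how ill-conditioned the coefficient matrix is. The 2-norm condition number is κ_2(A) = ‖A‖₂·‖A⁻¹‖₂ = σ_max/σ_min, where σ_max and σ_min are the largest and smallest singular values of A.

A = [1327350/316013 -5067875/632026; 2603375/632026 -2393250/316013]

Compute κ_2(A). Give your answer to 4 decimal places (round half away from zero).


128.2000

M = AᵀA = [966985625/27939908 -453150000/6984977; -453150000/6984977 3398890625/27939908]. tr(M)=128408125/821762, det(M)=9765625/6574096
solving λ² − 128408125/821762·λ + 9765625/6574096 = 0 gives λ = 625/4, 15625/1643524
κ_2(A) = √(λ_max/λ_min) = √((625/4) / (15625/1643524)) = 128.2000


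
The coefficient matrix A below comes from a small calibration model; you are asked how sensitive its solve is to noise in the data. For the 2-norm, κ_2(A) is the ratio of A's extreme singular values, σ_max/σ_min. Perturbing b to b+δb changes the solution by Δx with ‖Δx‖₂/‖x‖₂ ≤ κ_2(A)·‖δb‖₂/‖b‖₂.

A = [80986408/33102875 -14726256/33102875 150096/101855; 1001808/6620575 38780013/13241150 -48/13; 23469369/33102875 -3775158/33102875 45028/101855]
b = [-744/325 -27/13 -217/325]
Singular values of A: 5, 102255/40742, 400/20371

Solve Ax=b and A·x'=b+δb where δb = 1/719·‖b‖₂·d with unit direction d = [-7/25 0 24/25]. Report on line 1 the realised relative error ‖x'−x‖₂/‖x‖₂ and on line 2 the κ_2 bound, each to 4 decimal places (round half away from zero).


0.1848
0.3542

largest singular value 5, smallest 400/20371
κ = σ_max/σ_min = 5/(400/20371) = 254.6375
bound on ‖Δx‖/‖x‖: κ·ε = 254.6375·1/719 = 0.3542
solve Ax = b  →  x = [-1.1139 -0.4499 0.1600]
‖b‖ = 3.1623, ‖x‖ = 1.2119
with δb = [-0.0012 0.0000 0.0042], A·Δx = δb → ‖Δx‖ = 0.2240
relative error = 0.1848
tightness: 0.1848 against a bound of 0.3542 (unrounded ratio ≈ 0.5219)


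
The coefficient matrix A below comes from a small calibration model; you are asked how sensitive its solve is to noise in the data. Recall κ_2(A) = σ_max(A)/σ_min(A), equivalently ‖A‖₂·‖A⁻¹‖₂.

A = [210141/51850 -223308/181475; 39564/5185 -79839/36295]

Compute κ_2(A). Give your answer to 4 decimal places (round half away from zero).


170.8000

form AᵀA = [694429929/9302500 -354435426/16279375; -354435426/16279375 723955401/113955625] with trace 59076621/729316 and determinant 164025/729316
λ_max, λ_min = (59076621/729316 ± √3489568644550041/531901827856)/2 = 81, 2025/729316
κ_2(A) = √(λ_max/λ_min) = √(81 / (2025/729316)) = 170.8000


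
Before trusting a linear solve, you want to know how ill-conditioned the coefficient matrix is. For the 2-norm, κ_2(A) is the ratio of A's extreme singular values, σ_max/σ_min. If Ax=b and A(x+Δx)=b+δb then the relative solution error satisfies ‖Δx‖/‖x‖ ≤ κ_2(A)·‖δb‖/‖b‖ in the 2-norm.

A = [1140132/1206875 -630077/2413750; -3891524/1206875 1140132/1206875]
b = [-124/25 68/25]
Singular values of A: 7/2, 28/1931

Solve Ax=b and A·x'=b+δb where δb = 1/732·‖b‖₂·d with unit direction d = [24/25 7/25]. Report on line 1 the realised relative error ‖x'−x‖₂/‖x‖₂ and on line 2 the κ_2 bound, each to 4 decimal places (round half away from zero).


0.0019
0.3297

from the listed singular values, σ₁ = 7/2, σ_n = 28/1931
κ_2(A) = (7/2) / (28/1931) = 241.3750
perturbation bound = 241.3750·1/732 = 0.3297
solve Ax = b  →  x = [-78.3371 -264.5029]
‖b‖₂ = 5.6569 and ‖x‖₂ = 275.8595
Δx = A⁻¹·δb where δb = 1/732·5.6569·d; ‖Δx‖ = 0.5330
relative error = 0.0019
so the bound overstates the realised error by a factor of ≈ 170.6794 (computed from the unrounded values)


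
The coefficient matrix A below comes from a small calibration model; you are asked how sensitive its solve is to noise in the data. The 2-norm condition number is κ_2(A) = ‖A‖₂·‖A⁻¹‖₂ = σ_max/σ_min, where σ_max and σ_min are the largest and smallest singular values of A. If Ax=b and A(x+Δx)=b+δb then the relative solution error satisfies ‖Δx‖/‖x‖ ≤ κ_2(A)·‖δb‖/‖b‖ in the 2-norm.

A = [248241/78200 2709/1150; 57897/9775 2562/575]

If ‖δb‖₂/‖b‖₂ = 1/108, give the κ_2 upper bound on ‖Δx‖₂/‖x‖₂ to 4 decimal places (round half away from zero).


form AᵀA = [955555713/21160000 179164629/5290000; 179164629/5290000 33594057/1322500] with trace 2388897/33856 and determinant 194481/5290000
solving λ² − 2388897/33856·λ + 194481/5290000 = 0 gives λ = 1764/25, 441/846400
κ_2(A) = √(λ_max/λ_min) = √((1764/25) / (441/846400)) = 368.0000
worst-case relative error ≤ 368.0000 × 1/108 = 3.4074

3.4074


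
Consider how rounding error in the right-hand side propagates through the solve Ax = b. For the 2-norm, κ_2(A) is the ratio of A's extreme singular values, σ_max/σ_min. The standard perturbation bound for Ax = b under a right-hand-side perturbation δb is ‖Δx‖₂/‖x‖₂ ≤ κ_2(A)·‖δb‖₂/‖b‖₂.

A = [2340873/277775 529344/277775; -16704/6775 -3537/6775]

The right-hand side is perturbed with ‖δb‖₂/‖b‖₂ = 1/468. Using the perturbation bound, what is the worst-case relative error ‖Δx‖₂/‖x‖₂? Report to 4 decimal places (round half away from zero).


form AᵀA = [9517960161/123454321 2141510400/123454321; 2141510400/123454321 481976001/123454321] with trace 5948802/73441 and determinant 6561/73441
char-poly roots: 81 and 81/73441
so κ_2 = √(81 / (81/73441)) = 271.0000
worst-case relative error ≤ 271.0000 × 1/468 = 0.5791

0.5791


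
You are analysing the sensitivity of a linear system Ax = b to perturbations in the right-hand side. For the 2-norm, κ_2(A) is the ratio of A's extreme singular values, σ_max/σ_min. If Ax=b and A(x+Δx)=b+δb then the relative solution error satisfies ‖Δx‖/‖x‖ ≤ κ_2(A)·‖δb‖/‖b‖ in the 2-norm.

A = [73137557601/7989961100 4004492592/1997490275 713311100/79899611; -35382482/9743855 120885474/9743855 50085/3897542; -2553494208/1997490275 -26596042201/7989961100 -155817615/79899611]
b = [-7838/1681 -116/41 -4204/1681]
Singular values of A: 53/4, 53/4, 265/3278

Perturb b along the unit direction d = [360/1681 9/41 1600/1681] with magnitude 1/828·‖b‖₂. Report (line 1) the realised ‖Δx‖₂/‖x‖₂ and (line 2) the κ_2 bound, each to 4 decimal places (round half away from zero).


0.0018
0.1979

σ_max = 53/4, σ_min = 265/3278
κ = σ_max/σ_min = (53/4)/(265/3278) = 163.9000
worst-case relative error ≤ 163.9000 × 1/828 = 0.1979
solve Ax = b  →  x = [32.5911 9.3485 -36.0380]
2-norm of b is 6.0000; of x, 49.4804
re-solving with b+δb shifts x by Δx of norm 0.0896
dividing the unrounded norms, ‖Δx‖/‖x‖ = 0.0018
realised/bound (from unrounded values) ≈ 0.0092


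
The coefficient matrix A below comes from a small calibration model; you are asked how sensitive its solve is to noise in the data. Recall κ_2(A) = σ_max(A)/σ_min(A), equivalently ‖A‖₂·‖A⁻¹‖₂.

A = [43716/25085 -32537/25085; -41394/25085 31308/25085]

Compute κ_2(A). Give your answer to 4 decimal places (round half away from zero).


259.5000

form AᵀA = [4309812/748225 -3232284/748225; -3232284/748225 2424313/748225] with trace 269365/29929 and determinant 36/29929
char-poly roots: 9 and 4/29929
so κ_2 = √(9 / (4/29929)) = 259.5000


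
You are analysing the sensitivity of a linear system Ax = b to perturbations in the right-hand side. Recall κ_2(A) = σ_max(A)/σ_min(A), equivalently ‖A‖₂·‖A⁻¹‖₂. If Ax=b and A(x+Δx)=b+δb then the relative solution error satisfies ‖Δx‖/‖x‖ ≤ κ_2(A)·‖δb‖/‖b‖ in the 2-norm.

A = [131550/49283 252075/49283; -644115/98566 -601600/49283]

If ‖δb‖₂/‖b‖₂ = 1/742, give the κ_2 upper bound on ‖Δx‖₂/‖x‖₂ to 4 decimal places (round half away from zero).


M = AᵀA = [168501825/3381572 78980250/845393; 78980250/845393 148090625/845393]. tr(M)=44756725/198916, det(M)=140625/198916
λ_max, λ_min = (44756725/198916 ± √2003052542475625/39567575056)/2 = 225, 625/198916
κ_2(A) = √(λ_max/λ_min) = √(225 / (625/198916)) = 267.6000
perturbation bound = 267.6000·1/742 = 0.3606

0.3606


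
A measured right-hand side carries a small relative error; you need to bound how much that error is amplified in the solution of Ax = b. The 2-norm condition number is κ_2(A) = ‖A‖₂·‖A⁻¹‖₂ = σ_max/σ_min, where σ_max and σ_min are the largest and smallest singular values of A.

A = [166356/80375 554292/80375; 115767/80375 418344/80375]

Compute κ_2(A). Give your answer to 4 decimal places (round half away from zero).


96.4500

form AᵀA = [1643052681/258405625 5625609192/258405625; 5625609192/258405625 19290052944/258405625] with trace 33492969/413449 and determinant 291600/413449
char-poly roots: 81 and 3600/413449
σ_max=√81=9, σ_min=√(3600/413449)=(60/643) → κ = 96.4500


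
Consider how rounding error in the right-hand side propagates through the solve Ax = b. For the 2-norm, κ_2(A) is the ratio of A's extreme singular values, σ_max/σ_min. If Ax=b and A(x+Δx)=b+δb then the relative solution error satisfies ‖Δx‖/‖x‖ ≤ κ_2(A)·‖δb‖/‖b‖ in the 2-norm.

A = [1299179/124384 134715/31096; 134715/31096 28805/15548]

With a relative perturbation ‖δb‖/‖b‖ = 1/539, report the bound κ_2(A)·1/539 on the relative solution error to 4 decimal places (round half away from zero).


M = AᵀA = [11705539489/91546624 1219305465/22886656; 1219305465/22886656 127023925/5721664]. tr(M)=81289481/541696, det(M)=2941225/8667136
solving λ² − 81289481/541696·λ + 2941225/8667136 = 0 gives λ = 2401/16, 1225/541696
κ_2(A) = √(λ_max/λ_min) = √((2401/16) / (1225/541696)) = 257.6000
perturbation bound = 257.6000·1/539 = 0.4779

0.4779


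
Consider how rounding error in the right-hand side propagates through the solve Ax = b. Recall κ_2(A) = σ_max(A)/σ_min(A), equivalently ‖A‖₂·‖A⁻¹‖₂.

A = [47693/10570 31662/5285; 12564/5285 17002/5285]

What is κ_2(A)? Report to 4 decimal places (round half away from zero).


264.2500

M = AᵀA = [2906038633/111724900 968641011/27931225; 968641011/27931225 1291550248/27931225]. tr(M)=322889585/4468996, det(M)=83521/1117249
eigenvalues of AᵀA: λ = (tr ± √(tr²−4·det))/2 = 289/4, 1156/1117249
κ_2(A) = √(λ_max/λ_min) = √((289/4) / (1156/1117249)) = 264.2500
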